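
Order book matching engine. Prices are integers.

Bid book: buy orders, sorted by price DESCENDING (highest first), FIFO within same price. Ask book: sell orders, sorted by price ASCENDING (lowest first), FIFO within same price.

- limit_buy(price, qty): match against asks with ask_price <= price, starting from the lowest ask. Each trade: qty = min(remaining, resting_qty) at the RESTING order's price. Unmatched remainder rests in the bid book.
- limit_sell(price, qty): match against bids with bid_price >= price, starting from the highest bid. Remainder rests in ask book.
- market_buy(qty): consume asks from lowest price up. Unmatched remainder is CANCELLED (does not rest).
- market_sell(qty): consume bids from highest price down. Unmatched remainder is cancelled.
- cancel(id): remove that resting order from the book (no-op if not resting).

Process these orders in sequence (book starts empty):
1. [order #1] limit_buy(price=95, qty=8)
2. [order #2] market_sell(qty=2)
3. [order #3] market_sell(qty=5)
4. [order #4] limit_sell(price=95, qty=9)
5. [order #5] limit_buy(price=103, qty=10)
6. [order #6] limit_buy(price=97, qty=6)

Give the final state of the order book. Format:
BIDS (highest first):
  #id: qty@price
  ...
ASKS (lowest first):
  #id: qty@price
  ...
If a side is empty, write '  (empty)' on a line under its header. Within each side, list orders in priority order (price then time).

After op 1 [order #1] limit_buy(price=95, qty=8): fills=none; bids=[#1:8@95] asks=[-]
After op 2 [order #2] market_sell(qty=2): fills=#1x#2:2@95; bids=[#1:6@95] asks=[-]
After op 3 [order #3] market_sell(qty=5): fills=#1x#3:5@95; bids=[#1:1@95] asks=[-]
After op 4 [order #4] limit_sell(price=95, qty=9): fills=#1x#4:1@95; bids=[-] asks=[#4:8@95]
After op 5 [order #5] limit_buy(price=103, qty=10): fills=#5x#4:8@95; bids=[#5:2@103] asks=[-]
After op 6 [order #6] limit_buy(price=97, qty=6): fills=none; bids=[#5:2@103 #6:6@97] asks=[-]

Answer: BIDS (highest first):
  #5: 2@103
  #6: 6@97
ASKS (lowest first):
  (empty)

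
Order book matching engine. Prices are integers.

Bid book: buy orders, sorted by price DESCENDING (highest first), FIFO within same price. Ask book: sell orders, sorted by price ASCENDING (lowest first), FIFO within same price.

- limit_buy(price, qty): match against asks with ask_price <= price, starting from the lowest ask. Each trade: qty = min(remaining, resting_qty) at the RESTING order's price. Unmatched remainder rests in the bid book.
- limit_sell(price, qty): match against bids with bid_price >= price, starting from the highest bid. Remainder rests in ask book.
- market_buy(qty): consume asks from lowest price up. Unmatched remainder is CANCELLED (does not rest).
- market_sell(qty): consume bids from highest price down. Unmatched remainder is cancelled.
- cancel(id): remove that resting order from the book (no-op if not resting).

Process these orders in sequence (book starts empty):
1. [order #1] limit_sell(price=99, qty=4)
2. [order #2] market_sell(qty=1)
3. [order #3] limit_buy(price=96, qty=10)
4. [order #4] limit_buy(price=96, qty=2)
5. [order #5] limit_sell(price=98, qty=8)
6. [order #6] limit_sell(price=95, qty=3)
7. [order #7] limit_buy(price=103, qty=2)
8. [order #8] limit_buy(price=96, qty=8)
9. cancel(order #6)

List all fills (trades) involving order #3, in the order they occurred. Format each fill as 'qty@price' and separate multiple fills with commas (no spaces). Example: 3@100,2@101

After op 1 [order #1] limit_sell(price=99, qty=4): fills=none; bids=[-] asks=[#1:4@99]
After op 2 [order #2] market_sell(qty=1): fills=none; bids=[-] asks=[#1:4@99]
After op 3 [order #3] limit_buy(price=96, qty=10): fills=none; bids=[#3:10@96] asks=[#1:4@99]
After op 4 [order #4] limit_buy(price=96, qty=2): fills=none; bids=[#3:10@96 #4:2@96] asks=[#1:4@99]
After op 5 [order #5] limit_sell(price=98, qty=8): fills=none; bids=[#3:10@96 #4:2@96] asks=[#5:8@98 #1:4@99]
After op 6 [order #6] limit_sell(price=95, qty=3): fills=#3x#6:3@96; bids=[#3:7@96 #4:2@96] asks=[#5:8@98 #1:4@99]
After op 7 [order #7] limit_buy(price=103, qty=2): fills=#7x#5:2@98; bids=[#3:7@96 #4:2@96] asks=[#5:6@98 #1:4@99]
After op 8 [order #8] limit_buy(price=96, qty=8): fills=none; bids=[#3:7@96 #4:2@96 #8:8@96] asks=[#5:6@98 #1:4@99]
After op 9 cancel(order #6): fills=none; bids=[#3:7@96 #4:2@96 #8:8@96] asks=[#5:6@98 #1:4@99]

Answer: 3@96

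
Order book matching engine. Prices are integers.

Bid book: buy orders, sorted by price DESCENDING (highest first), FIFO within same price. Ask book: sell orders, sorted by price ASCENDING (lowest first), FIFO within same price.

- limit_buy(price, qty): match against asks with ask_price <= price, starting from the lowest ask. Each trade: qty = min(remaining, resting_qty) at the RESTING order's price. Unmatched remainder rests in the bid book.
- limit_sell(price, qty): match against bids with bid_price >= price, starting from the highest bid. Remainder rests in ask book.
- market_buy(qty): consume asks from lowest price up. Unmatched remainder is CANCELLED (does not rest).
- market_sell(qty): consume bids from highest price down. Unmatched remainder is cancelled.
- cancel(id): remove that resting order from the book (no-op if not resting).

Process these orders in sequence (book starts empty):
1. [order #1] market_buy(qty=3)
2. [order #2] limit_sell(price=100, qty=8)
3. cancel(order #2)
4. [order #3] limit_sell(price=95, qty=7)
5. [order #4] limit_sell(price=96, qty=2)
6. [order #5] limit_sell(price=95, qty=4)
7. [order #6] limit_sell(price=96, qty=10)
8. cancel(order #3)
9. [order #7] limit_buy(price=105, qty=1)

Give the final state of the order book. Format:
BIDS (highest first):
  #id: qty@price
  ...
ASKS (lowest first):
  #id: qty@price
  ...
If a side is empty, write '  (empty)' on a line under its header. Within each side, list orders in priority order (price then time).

After op 1 [order #1] market_buy(qty=3): fills=none; bids=[-] asks=[-]
After op 2 [order #2] limit_sell(price=100, qty=8): fills=none; bids=[-] asks=[#2:8@100]
After op 3 cancel(order #2): fills=none; bids=[-] asks=[-]
After op 4 [order #3] limit_sell(price=95, qty=7): fills=none; bids=[-] asks=[#3:7@95]
After op 5 [order #4] limit_sell(price=96, qty=2): fills=none; bids=[-] asks=[#3:7@95 #4:2@96]
After op 6 [order #5] limit_sell(price=95, qty=4): fills=none; bids=[-] asks=[#3:7@95 #5:4@95 #4:2@96]
After op 7 [order #6] limit_sell(price=96, qty=10): fills=none; bids=[-] asks=[#3:7@95 #5:4@95 #4:2@96 #6:10@96]
After op 8 cancel(order #3): fills=none; bids=[-] asks=[#5:4@95 #4:2@96 #6:10@96]
After op 9 [order #7] limit_buy(price=105, qty=1): fills=#7x#5:1@95; bids=[-] asks=[#5:3@95 #4:2@96 #6:10@96]

Answer: BIDS (highest first):
  (empty)
ASKS (lowest first):
  #5: 3@95
  #4: 2@96
  #6: 10@96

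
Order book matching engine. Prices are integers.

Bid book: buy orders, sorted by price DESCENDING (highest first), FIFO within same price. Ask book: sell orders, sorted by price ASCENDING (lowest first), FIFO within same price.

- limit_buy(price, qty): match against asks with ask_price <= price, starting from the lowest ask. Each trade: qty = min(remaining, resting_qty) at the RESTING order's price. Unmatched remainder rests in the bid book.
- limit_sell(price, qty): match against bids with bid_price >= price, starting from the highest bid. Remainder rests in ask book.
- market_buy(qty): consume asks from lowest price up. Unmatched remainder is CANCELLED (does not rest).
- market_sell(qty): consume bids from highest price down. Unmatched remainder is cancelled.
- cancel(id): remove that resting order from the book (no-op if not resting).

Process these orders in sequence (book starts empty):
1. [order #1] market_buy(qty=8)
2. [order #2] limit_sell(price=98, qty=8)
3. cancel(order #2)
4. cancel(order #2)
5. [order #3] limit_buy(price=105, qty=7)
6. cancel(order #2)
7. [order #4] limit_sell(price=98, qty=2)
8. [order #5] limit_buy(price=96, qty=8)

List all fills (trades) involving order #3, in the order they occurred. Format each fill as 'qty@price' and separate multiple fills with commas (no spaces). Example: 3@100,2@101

After op 1 [order #1] market_buy(qty=8): fills=none; bids=[-] asks=[-]
After op 2 [order #2] limit_sell(price=98, qty=8): fills=none; bids=[-] asks=[#2:8@98]
After op 3 cancel(order #2): fills=none; bids=[-] asks=[-]
After op 4 cancel(order #2): fills=none; bids=[-] asks=[-]
After op 5 [order #3] limit_buy(price=105, qty=7): fills=none; bids=[#3:7@105] asks=[-]
After op 6 cancel(order #2): fills=none; bids=[#3:7@105] asks=[-]
After op 7 [order #4] limit_sell(price=98, qty=2): fills=#3x#4:2@105; bids=[#3:5@105] asks=[-]
After op 8 [order #5] limit_buy(price=96, qty=8): fills=none; bids=[#3:5@105 #5:8@96] asks=[-]

Answer: 2@105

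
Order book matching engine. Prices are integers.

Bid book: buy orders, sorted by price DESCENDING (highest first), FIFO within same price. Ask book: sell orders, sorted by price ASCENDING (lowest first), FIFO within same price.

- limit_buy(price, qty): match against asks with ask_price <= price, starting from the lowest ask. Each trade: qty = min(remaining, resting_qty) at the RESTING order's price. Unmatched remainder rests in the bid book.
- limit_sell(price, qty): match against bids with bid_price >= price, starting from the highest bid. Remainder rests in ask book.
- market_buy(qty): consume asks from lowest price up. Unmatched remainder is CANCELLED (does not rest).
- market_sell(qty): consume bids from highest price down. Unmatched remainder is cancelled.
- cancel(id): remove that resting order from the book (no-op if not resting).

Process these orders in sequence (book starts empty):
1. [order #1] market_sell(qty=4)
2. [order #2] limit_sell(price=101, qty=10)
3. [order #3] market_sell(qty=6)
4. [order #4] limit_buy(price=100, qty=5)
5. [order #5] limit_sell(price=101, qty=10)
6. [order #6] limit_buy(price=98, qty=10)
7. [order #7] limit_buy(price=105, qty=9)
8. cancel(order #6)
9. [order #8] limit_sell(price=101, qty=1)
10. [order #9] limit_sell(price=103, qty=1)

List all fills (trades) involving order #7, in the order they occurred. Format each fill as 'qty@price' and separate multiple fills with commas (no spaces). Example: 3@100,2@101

After op 1 [order #1] market_sell(qty=4): fills=none; bids=[-] asks=[-]
After op 2 [order #2] limit_sell(price=101, qty=10): fills=none; bids=[-] asks=[#2:10@101]
After op 3 [order #3] market_sell(qty=6): fills=none; bids=[-] asks=[#2:10@101]
After op 4 [order #4] limit_buy(price=100, qty=5): fills=none; bids=[#4:5@100] asks=[#2:10@101]
After op 5 [order #5] limit_sell(price=101, qty=10): fills=none; bids=[#4:5@100] asks=[#2:10@101 #5:10@101]
After op 6 [order #6] limit_buy(price=98, qty=10): fills=none; bids=[#4:5@100 #6:10@98] asks=[#2:10@101 #5:10@101]
After op 7 [order #7] limit_buy(price=105, qty=9): fills=#7x#2:9@101; bids=[#4:5@100 #6:10@98] asks=[#2:1@101 #5:10@101]
After op 8 cancel(order #6): fills=none; bids=[#4:5@100] asks=[#2:1@101 #5:10@101]
After op 9 [order #8] limit_sell(price=101, qty=1): fills=none; bids=[#4:5@100] asks=[#2:1@101 #5:10@101 #8:1@101]
After op 10 [order #9] limit_sell(price=103, qty=1): fills=none; bids=[#4:5@100] asks=[#2:1@101 #5:10@101 #8:1@101 #9:1@103]

Answer: 9@101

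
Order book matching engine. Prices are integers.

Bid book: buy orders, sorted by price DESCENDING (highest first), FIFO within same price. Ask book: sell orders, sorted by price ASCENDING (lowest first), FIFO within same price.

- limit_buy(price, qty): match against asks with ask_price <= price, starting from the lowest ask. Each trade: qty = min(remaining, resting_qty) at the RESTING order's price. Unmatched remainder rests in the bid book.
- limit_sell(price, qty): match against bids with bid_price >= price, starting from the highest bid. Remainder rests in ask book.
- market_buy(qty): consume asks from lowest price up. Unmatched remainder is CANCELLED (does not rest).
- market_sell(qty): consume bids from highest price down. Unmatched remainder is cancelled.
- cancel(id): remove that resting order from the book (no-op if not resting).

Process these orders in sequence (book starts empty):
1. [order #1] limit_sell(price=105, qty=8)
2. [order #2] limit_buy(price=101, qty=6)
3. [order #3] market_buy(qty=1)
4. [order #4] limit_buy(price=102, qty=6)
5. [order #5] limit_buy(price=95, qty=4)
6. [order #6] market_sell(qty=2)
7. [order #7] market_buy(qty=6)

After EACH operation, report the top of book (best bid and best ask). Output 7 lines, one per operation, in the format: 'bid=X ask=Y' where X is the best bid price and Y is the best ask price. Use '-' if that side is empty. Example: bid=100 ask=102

After op 1 [order #1] limit_sell(price=105, qty=8): fills=none; bids=[-] asks=[#1:8@105]
After op 2 [order #2] limit_buy(price=101, qty=6): fills=none; bids=[#2:6@101] asks=[#1:8@105]
After op 3 [order #3] market_buy(qty=1): fills=#3x#1:1@105; bids=[#2:6@101] asks=[#1:7@105]
After op 4 [order #4] limit_buy(price=102, qty=6): fills=none; bids=[#4:6@102 #2:6@101] asks=[#1:7@105]
After op 5 [order #5] limit_buy(price=95, qty=4): fills=none; bids=[#4:6@102 #2:6@101 #5:4@95] asks=[#1:7@105]
After op 6 [order #6] market_sell(qty=2): fills=#4x#6:2@102; bids=[#4:4@102 #2:6@101 #5:4@95] asks=[#1:7@105]
After op 7 [order #7] market_buy(qty=6): fills=#7x#1:6@105; bids=[#4:4@102 #2:6@101 #5:4@95] asks=[#1:1@105]

Answer: bid=- ask=105
bid=101 ask=105
bid=101 ask=105
bid=102 ask=105
bid=102 ask=105
bid=102 ask=105
bid=102 ask=105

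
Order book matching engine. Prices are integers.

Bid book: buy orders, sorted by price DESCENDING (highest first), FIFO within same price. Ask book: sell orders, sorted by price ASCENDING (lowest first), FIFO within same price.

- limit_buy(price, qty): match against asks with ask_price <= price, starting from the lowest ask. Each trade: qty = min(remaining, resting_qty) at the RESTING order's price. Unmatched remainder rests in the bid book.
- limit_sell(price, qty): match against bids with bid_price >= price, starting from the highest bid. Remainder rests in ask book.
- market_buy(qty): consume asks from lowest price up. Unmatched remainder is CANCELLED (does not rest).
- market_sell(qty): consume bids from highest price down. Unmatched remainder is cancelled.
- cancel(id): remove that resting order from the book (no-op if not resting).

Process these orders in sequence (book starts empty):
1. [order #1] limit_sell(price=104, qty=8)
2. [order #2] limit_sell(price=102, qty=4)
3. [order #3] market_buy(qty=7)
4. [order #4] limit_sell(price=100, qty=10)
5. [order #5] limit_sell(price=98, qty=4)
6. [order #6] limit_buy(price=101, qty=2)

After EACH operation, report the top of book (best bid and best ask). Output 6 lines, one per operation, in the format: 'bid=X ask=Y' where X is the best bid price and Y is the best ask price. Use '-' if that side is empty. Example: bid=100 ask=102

After op 1 [order #1] limit_sell(price=104, qty=8): fills=none; bids=[-] asks=[#1:8@104]
After op 2 [order #2] limit_sell(price=102, qty=4): fills=none; bids=[-] asks=[#2:4@102 #1:8@104]
After op 3 [order #3] market_buy(qty=7): fills=#3x#2:4@102 #3x#1:3@104; bids=[-] asks=[#1:5@104]
After op 4 [order #4] limit_sell(price=100, qty=10): fills=none; bids=[-] asks=[#4:10@100 #1:5@104]
After op 5 [order #5] limit_sell(price=98, qty=4): fills=none; bids=[-] asks=[#5:4@98 #4:10@100 #1:5@104]
After op 6 [order #6] limit_buy(price=101, qty=2): fills=#6x#5:2@98; bids=[-] asks=[#5:2@98 #4:10@100 #1:5@104]

Answer: bid=- ask=104
bid=- ask=102
bid=- ask=104
bid=- ask=100
bid=- ask=98
bid=- ask=98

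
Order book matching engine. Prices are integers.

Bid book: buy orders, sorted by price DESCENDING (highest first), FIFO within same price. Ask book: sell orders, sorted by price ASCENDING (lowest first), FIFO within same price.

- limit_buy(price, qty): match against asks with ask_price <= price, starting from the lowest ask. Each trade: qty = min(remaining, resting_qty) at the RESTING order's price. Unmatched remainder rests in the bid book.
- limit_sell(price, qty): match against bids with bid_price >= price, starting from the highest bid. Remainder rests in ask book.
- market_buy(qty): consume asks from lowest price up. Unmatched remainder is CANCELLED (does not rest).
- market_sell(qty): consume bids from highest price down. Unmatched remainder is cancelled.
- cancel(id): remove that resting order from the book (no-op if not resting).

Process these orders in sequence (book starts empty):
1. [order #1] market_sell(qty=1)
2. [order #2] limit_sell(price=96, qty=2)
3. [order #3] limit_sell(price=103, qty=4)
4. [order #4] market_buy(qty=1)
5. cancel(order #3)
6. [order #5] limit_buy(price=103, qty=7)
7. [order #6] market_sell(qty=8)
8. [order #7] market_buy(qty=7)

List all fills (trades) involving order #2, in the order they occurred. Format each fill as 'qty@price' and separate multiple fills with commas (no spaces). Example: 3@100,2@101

After op 1 [order #1] market_sell(qty=1): fills=none; bids=[-] asks=[-]
After op 2 [order #2] limit_sell(price=96, qty=2): fills=none; bids=[-] asks=[#2:2@96]
After op 3 [order #3] limit_sell(price=103, qty=4): fills=none; bids=[-] asks=[#2:2@96 #3:4@103]
After op 4 [order #4] market_buy(qty=1): fills=#4x#2:1@96; bids=[-] asks=[#2:1@96 #3:4@103]
After op 5 cancel(order #3): fills=none; bids=[-] asks=[#2:1@96]
After op 6 [order #5] limit_buy(price=103, qty=7): fills=#5x#2:1@96; bids=[#5:6@103] asks=[-]
After op 7 [order #6] market_sell(qty=8): fills=#5x#6:6@103; bids=[-] asks=[-]
After op 8 [order #7] market_buy(qty=7): fills=none; bids=[-] asks=[-]

Answer: 1@96,1@96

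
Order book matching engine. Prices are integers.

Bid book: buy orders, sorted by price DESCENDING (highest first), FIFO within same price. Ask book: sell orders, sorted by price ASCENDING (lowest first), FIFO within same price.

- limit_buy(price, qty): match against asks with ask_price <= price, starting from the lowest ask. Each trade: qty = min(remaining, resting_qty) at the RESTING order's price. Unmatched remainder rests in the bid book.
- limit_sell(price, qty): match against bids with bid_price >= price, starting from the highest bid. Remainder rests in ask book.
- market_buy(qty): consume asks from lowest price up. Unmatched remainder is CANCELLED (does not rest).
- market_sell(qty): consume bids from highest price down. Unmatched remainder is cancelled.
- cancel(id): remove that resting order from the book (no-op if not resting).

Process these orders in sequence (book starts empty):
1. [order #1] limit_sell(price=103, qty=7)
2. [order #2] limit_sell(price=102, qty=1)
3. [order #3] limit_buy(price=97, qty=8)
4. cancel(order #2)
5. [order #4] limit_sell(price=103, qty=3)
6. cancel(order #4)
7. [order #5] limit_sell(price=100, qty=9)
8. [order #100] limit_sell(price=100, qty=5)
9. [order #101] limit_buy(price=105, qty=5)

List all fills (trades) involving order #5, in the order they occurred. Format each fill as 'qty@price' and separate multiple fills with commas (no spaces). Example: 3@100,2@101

Answer: 5@100

Derivation:
After op 1 [order #1] limit_sell(price=103, qty=7): fills=none; bids=[-] asks=[#1:7@103]
After op 2 [order #2] limit_sell(price=102, qty=1): fills=none; bids=[-] asks=[#2:1@102 #1:7@103]
After op 3 [order #3] limit_buy(price=97, qty=8): fills=none; bids=[#3:8@97] asks=[#2:1@102 #1:7@103]
After op 4 cancel(order #2): fills=none; bids=[#3:8@97] asks=[#1:7@103]
After op 5 [order #4] limit_sell(price=103, qty=3): fills=none; bids=[#3:8@97] asks=[#1:7@103 #4:3@103]
After op 6 cancel(order #4): fills=none; bids=[#3:8@97] asks=[#1:7@103]
After op 7 [order #5] limit_sell(price=100, qty=9): fills=none; bids=[#3:8@97] asks=[#5:9@100 #1:7@103]
After op 8 [order #100] limit_sell(price=100, qty=5): fills=none; bids=[#3:8@97] asks=[#5:9@100 #100:5@100 #1:7@103]
After op 9 [order #101] limit_buy(price=105, qty=5): fills=#101x#5:5@100; bids=[#3:8@97] asks=[#5:4@100 #100:5@100 #1:7@103]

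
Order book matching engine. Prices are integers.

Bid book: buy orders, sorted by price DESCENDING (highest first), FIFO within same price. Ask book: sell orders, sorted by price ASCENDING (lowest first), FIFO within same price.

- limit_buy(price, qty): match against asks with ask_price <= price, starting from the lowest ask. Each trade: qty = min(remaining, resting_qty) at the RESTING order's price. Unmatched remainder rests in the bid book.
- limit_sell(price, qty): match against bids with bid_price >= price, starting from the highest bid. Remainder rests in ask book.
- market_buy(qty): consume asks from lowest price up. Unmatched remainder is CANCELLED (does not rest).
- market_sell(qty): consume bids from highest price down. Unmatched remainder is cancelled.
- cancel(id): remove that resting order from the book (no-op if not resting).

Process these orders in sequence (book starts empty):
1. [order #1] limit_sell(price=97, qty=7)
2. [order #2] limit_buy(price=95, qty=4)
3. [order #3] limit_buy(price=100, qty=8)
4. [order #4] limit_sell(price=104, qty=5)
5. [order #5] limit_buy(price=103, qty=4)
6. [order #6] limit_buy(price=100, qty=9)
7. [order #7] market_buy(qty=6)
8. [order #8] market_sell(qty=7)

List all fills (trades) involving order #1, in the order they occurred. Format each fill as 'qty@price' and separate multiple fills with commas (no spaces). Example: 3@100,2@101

Answer: 7@97

Derivation:
After op 1 [order #1] limit_sell(price=97, qty=7): fills=none; bids=[-] asks=[#1:7@97]
After op 2 [order #2] limit_buy(price=95, qty=4): fills=none; bids=[#2:4@95] asks=[#1:7@97]
After op 3 [order #3] limit_buy(price=100, qty=8): fills=#3x#1:7@97; bids=[#3:1@100 #2:4@95] asks=[-]
After op 4 [order #4] limit_sell(price=104, qty=5): fills=none; bids=[#3:1@100 #2:4@95] asks=[#4:5@104]
After op 5 [order #5] limit_buy(price=103, qty=4): fills=none; bids=[#5:4@103 #3:1@100 #2:4@95] asks=[#4:5@104]
After op 6 [order #6] limit_buy(price=100, qty=9): fills=none; bids=[#5:4@103 #3:1@100 #6:9@100 #2:4@95] asks=[#4:5@104]
After op 7 [order #7] market_buy(qty=6): fills=#7x#4:5@104; bids=[#5:4@103 #3:1@100 #6:9@100 #2:4@95] asks=[-]
After op 8 [order #8] market_sell(qty=7): fills=#5x#8:4@103 #3x#8:1@100 #6x#8:2@100; bids=[#6:7@100 #2:4@95] asks=[-]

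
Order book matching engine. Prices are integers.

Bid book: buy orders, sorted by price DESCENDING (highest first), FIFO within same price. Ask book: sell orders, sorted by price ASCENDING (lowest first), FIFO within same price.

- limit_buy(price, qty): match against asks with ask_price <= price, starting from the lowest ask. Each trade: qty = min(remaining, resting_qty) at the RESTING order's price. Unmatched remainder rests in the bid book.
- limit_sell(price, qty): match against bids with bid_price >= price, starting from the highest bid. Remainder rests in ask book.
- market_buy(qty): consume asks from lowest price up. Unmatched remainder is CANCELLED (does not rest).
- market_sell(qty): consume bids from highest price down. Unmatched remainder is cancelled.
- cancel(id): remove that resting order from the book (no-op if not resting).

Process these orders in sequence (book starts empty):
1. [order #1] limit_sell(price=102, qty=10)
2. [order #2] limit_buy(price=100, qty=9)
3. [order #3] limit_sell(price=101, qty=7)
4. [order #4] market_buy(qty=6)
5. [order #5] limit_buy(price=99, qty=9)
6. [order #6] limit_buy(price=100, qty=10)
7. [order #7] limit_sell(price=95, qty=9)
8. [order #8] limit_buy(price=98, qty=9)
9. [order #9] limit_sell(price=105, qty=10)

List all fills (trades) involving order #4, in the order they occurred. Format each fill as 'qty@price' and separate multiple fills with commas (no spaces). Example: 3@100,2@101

Answer: 6@101

Derivation:
After op 1 [order #1] limit_sell(price=102, qty=10): fills=none; bids=[-] asks=[#1:10@102]
After op 2 [order #2] limit_buy(price=100, qty=9): fills=none; bids=[#2:9@100] asks=[#1:10@102]
After op 3 [order #3] limit_sell(price=101, qty=7): fills=none; bids=[#2:9@100] asks=[#3:7@101 #1:10@102]
After op 4 [order #4] market_buy(qty=6): fills=#4x#3:6@101; bids=[#2:9@100] asks=[#3:1@101 #1:10@102]
After op 5 [order #5] limit_buy(price=99, qty=9): fills=none; bids=[#2:9@100 #5:9@99] asks=[#3:1@101 #1:10@102]
After op 6 [order #6] limit_buy(price=100, qty=10): fills=none; bids=[#2:9@100 #6:10@100 #5:9@99] asks=[#3:1@101 #1:10@102]
After op 7 [order #7] limit_sell(price=95, qty=9): fills=#2x#7:9@100; bids=[#6:10@100 #5:9@99] asks=[#3:1@101 #1:10@102]
After op 8 [order #8] limit_buy(price=98, qty=9): fills=none; bids=[#6:10@100 #5:9@99 #8:9@98] asks=[#3:1@101 #1:10@102]
After op 9 [order #9] limit_sell(price=105, qty=10): fills=none; bids=[#6:10@100 #5:9@99 #8:9@98] asks=[#3:1@101 #1:10@102 #9:10@105]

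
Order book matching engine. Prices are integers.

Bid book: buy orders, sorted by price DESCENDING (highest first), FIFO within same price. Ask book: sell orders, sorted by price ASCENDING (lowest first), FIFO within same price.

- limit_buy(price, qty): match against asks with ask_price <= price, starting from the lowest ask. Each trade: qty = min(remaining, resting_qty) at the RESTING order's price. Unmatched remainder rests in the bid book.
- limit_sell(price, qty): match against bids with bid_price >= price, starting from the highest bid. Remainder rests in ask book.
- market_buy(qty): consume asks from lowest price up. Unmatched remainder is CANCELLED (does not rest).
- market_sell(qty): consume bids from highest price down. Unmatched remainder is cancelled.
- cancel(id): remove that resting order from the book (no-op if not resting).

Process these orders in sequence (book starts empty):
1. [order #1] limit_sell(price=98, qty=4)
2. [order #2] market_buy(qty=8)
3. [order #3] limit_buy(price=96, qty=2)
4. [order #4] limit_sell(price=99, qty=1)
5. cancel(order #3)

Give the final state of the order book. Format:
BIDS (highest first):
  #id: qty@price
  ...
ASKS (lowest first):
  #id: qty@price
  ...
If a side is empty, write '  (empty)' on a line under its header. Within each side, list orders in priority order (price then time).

Answer: BIDS (highest first):
  (empty)
ASKS (lowest first):
  #4: 1@99

Derivation:
After op 1 [order #1] limit_sell(price=98, qty=4): fills=none; bids=[-] asks=[#1:4@98]
After op 2 [order #2] market_buy(qty=8): fills=#2x#1:4@98; bids=[-] asks=[-]
After op 3 [order #3] limit_buy(price=96, qty=2): fills=none; bids=[#3:2@96] asks=[-]
After op 4 [order #4] limit_sell(price=99, qty=1): fills=none; bids=[#3:2@96] asks=[#4:1@99]
After op 5 cancel(order #3): fills=none; bids=[-] asks=[#4:1@99]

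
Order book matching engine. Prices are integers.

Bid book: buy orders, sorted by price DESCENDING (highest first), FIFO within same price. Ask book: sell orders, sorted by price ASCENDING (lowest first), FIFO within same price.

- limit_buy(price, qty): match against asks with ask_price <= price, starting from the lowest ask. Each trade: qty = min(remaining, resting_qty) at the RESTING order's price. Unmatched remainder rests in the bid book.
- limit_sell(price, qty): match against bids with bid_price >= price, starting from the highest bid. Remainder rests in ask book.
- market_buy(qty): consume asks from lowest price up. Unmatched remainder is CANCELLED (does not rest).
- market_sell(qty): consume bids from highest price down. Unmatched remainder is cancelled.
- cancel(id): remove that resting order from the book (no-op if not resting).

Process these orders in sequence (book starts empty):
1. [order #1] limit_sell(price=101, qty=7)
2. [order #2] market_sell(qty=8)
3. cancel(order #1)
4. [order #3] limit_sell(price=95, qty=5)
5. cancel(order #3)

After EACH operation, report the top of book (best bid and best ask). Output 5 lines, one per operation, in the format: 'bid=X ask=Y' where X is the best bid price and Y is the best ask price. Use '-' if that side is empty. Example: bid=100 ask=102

After op 1 [order #1] limit_sell(price=101, qty=7): fills=none; bids=[-] asks=[#1:7@101]
After op 2 [order #2] market_sell(qty=8): fills=none; bids=[-] asks=[#1:7@101]
After op 3 cancel(order #1): fills=none; bids=[-] asks=[-]
After op 4 [order #3] limit_sell(price=95, qty=5): fills=none; bids=[-] asks=[#3:5@95]
After op 5 cancel(order #3): fills=none; bids=[-] asks=[-]

Answer: bid=- ask=101
bid=- ask=101
bid=- ask=-
bid=- ask=95
bid=- ask=-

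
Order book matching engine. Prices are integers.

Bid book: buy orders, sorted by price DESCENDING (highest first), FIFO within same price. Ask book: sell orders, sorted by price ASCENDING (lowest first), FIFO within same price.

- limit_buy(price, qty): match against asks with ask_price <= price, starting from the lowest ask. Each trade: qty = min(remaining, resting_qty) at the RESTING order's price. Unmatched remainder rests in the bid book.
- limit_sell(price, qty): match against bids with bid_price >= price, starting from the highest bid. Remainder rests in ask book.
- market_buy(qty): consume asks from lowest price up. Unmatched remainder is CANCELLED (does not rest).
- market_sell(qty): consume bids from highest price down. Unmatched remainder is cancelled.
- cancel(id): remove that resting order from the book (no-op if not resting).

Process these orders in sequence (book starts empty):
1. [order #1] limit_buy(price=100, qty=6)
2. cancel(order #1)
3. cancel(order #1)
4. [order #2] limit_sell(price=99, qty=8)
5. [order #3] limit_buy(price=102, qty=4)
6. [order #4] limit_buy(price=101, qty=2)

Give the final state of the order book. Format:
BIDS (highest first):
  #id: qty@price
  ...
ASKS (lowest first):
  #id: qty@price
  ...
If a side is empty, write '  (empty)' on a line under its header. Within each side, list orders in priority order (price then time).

After op 1 [order #1] limit_buy(price=100, qty=6): fills=none; bids=[#1:6@100] asks=[-]
After op 2 cancel(order #1): fills=none; bids=[-] asks=[-]
After op 3 cancel(order #1): fills=none; bids=[-] asks=[-]
After op 4 [order #2] limit_sell(price=99, qty=8): fills=none; bids=[-] asks=[#2:8@99]
After op 5 [order #3] limit_buy(price=102, qty=4): fills=#3x#2:4@99; bids=[-] asks=[#2:4@99]
After op 6 [order #4] limit_buy(price=101, qty=2): fills=#4x#2:2@99; bids=[-] asks=[#2:2@99]

Answer: BIDS (highest first):
  (empty)
ASKS (lowest first):
  #2: 2@99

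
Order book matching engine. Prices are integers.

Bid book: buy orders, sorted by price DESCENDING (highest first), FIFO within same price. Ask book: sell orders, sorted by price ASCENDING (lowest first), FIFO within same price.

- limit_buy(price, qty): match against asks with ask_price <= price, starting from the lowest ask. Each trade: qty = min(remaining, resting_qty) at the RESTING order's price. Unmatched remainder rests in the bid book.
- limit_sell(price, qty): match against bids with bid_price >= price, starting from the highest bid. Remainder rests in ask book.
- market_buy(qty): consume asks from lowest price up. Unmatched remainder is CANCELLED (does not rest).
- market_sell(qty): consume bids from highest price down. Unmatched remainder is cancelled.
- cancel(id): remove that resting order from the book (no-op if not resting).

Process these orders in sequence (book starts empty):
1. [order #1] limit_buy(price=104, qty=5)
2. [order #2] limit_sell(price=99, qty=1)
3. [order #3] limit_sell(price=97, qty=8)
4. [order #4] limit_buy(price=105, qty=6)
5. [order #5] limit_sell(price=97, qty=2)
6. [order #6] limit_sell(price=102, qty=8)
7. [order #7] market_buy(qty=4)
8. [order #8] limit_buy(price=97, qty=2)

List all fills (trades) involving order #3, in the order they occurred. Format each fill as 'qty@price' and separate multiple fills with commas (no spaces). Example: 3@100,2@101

Answer: 4@104,4@97

Derivation:
After op 1 [order #1] limit_buy(price=104, qty=5): fills=none; bids=[#1:5@104] asks=[-]
After op 2 [order #2] limit_sell(price=99, qty=1): fills=#1x#2:1@104; bids=[#1:4@104] asks=[-]
After op 3 [order #3] limit_sell(price=97, qty=8): fills=#1x#3:4@104; bids=[-] asks=[#3:4@97]
After op 4 [order #4] limit_buy(price=105, qty=6): fills=#4x#3:4@97; bids=[#4:2@105] asks=[-]
After op 5 [order #5] limit_sell(price=97, qty=2): fills=#4x#5:2@105; bids=[-] asks=[-]
After op 6 [order #6] limit_sell(price=102, qty=8): fills=none; bids=[-] asks=[#6:8@102]
After op 7 [order #7] market_buy(qty=4): fills=#7x#6:4@102; bids=[-] asks=[#6:4@102]
After op 8 [order #8] limit_buy(price=97, qty=2): fills=none; bids=[#8:2@97] asks=[#6:4@102]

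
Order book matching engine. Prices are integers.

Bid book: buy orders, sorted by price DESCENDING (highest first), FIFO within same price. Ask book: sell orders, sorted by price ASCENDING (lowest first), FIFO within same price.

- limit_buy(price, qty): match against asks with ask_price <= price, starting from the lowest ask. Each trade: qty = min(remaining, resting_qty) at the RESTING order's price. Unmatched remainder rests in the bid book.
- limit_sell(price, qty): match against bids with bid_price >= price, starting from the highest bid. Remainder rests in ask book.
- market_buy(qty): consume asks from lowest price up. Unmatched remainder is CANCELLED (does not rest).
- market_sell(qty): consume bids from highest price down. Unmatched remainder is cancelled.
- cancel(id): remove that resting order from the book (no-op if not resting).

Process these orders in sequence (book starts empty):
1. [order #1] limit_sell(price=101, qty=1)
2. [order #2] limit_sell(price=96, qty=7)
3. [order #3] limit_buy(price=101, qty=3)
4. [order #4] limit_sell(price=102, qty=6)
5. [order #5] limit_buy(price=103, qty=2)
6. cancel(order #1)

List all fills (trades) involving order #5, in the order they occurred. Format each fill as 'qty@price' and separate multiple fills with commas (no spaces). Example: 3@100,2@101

After op 1 [order #1] limit_sell(price=101, qty=1): fills=none; bids=[-] asks=[#1:1@101]
After op 2 [order #2] limit_sell(price=96, qty=7): fills=none; bids=[-] asks=[#2:7@96 #1:1@101]
After op 3 [order #3] limit_buy(price=101, qty=3): fills=#3x#2:3@96; bids=[-] asks=[#2:4@96 #1:1@101]
After op 4 [order #4] limit_sell(price=102, qty=6): fills=none; bids=[-] asks=[#2:4@96 #1:1@101 #4:6@102]
After op 5 [order #5] limit_buy(price=103, qty=2): fills=#5x#2:2@96; bids=[-] asks=[#2:2@96 #1:1@101 #4:6@102]
After op 6 cancel(order #1): fills=none; bids=[-] asks=[#2:2@96 #4:6@102]

Answer: 2@96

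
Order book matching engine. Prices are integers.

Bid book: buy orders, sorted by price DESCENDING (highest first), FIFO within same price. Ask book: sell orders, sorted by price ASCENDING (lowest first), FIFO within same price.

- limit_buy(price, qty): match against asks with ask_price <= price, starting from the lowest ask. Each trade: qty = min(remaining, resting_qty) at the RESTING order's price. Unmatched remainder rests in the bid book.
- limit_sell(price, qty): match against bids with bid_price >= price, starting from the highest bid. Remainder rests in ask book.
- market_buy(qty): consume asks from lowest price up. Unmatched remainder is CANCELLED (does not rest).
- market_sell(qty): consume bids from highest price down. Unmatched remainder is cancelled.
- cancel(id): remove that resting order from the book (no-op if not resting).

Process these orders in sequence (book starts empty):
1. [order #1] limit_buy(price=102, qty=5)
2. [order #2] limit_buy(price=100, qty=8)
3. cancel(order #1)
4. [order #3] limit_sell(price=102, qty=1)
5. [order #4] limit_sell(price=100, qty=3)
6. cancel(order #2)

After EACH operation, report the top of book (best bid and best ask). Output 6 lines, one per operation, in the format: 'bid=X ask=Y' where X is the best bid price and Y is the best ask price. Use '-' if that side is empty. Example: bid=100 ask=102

After op 1 [order #1] limit_buy(price=102, qty=5): fills=none; bids=[#1:5@102] asks=[-]
After op 2 [order #2] limit_buy(price=100, qty=8): fills=none; bids=[#1:5@102 #2:8@100] asks=[-]
After op 3 cancel(order #1): fills=none; bids=[#2:8@100] asks=[-]
After op 4 [order #3] limit_sell(price=102, qty=1): fills=none; bids=[#2:8@100] asks=[#3:1@102]
After op 5 [order #4] limit_sell(price=100, qty=3): fills=#2x#4:3@100; bids=[#2:5@100] asks=[#3:1@102]
After op 6 cancel(order #2): fills=none; bids=[-] asks=[#3:1@102]

Answer: bid=102 ask=-
bid=102 ask=-
bid=100 ask=-
bid=100 ask=102
bid=100 ask=102
bid=- ask=102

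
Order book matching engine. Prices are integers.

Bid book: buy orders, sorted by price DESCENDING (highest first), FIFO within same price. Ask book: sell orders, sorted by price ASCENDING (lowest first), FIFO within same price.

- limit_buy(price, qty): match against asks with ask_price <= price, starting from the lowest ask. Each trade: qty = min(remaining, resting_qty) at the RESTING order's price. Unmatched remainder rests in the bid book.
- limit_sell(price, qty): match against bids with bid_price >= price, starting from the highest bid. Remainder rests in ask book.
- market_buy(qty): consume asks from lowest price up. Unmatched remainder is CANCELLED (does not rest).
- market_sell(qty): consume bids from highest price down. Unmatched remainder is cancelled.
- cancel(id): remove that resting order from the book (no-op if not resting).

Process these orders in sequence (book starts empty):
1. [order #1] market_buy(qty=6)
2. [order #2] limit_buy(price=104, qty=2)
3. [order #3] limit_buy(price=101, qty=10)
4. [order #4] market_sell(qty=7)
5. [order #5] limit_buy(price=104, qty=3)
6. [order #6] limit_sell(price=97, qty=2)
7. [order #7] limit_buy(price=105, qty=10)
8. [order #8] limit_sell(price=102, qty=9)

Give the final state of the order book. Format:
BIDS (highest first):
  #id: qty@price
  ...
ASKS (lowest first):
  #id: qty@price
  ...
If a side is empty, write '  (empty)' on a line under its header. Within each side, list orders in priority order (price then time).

Answer: BIDS (highest first):
  #7: 1@105
  #5: 1@104
  #3: 5@101
ASKS (lowest first):
  (empty)

Derivation:
After op 1 [order #1] market_buy(qty=6): fills=none; bids=[-] asks=[-]
After op 2 [order #2] limit_buy(price=104, qty=2): fills=none; bids=[#2:2@104] asks=[-]
After op 3 [order #3] limit_buy(price=101, qty=10): fills=none; bids=[#2:2@104 #3:10@101] asks=[-]
After op 4 [order #4] market_sell(qty=7): fills=#2x#4:2@104 #3x#4:5@101; bids=[#3:5@101] asks=[-]
After op 5 [order #5] limit_buy(price=104, qty=3): fills=none; bids=[#5:3@104 #3:5@101] asks=[-]
After op 6 [order #6] limit_sell(price=97, qty=2): fills=#5x#6:2@104; bids=[#5:1@104 #3:5@101] asks=[-]
After op 7 [order #7] limit_buy(price=105, qty=10): fills=none; bids=[#7:10@105 #5:1@104 #3:5@101] asks=[-]
After op 8 [order #8] limit_sell(price=102, qty=9): fills=#7x#8:9@105; bids=[#7:1@105 #5:1@104 #3:5@101] asks=[-]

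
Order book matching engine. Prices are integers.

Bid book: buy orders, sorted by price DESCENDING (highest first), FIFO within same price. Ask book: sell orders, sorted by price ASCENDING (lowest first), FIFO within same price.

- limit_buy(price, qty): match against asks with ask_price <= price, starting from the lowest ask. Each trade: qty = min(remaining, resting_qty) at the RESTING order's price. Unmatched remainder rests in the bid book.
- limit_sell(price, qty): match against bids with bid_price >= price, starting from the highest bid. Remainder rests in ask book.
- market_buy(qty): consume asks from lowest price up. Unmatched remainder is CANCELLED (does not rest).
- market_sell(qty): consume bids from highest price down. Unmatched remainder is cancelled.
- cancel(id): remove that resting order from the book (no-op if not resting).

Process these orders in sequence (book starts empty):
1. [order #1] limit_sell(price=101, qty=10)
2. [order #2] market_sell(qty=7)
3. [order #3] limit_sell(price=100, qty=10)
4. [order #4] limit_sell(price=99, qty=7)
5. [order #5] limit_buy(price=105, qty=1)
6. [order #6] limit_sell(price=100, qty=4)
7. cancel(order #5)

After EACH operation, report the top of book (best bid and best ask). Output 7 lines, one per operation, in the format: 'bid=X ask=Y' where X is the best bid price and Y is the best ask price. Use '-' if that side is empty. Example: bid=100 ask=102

After op 1 [order #1] limit_sell(price=101, qty=10): fills=none; bids=[-] asks=[#1:10@101]
After op 2 [order #2] market_sell(qty=7): fills=none; bids=[-] asks=[#1:10@101]
After op 3 [order #3] limit_sell(price=100, qty=10): fills=none; bids=[-] asks=[#3:10@100 #1:10@101]
After op 4 [order #4] limit_sell(price=99, qty=7): fills=none; bids=[-] asks=[#4:7@99 #3:10@100 #1:10@101]
After op 5 [order #5] limit_buy(price=105, qty=1): fills=#5x#4:1@99; bids=[-] asks=[#4:6@99 #3:10@100 #1:10@101]
After op 6 [order #6] limit_sell(price=100, qty=4): fills=none; bids=[-] asks=[#4:6@99 #3:10@100 #6:4@100 #1:10@101]
After op 7 cancel(order #5): fills=none; bids=[-] asks=[#4:6@99 #3:10@100 #6:4@100 #1:10@101]

Answer: bid=- ask=101
bid=- ask=101
bid=- ask=100
bid=- ask=99
bid=- ask=99
bid=- ask=99
bid=- ask=99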